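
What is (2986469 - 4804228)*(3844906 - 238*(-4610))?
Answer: -8983521305274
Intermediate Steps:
(2986469 - 4804228)*(3844906 - 238*(-4610)) = -1817759*(3844906 + 1097180) = -1817759*4942086 = -8983521305274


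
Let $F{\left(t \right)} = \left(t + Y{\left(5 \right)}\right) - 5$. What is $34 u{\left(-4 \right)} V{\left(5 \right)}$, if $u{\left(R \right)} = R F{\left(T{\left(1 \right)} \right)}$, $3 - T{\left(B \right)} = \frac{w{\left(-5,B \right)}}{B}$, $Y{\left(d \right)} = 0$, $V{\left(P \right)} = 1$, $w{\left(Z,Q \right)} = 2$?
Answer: $544$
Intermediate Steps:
$T{\left(B \right)} = 3 - \frac{2}{B}$
$F{\left(t \right)} = -5 + t$ ($F{\left(t \right)} = \left(t + 0\right) - 5 = t - 5 = -5 + t$)
$u{\left(R \right)} = - 4 R$ ($u{\left(R \right)} = R \left(-5 + \left(3 - \frac{2}{1}\right)\right) = R \left(-5 + \left(3 - 2\right)\right) = R \left(-5 + 1\right) = R \left(-4\right) = - 4 R$)
$34 u{\left(-4 \right)} V{\left(5 \right)} = 34 \left(\left(-4\right) \left(-4\right)\right) 1 = 34 \cdot 16 \cdot 1 = 544 \cdot 1 = 544$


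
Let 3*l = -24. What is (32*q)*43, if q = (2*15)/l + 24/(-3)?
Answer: -16168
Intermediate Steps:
l = -8 (l = (⅓)*(-24) = -8)
q = -47/4 (q = (2*15)/(-8) + 24/(-3) = 30*(-⅛) + 24*(-⅓) = -15/4 - 8 = -47/4 ≈ -11.750)
(32*q)*43 = (32*(-47/4))*43 = -376*43 = -16168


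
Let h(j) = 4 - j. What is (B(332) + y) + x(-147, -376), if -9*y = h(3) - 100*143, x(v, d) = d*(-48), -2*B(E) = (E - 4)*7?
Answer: 166399/9 ≈ 18489.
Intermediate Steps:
B(E) = 14 - 7*E/2 (B(E) = -(E - 4)*7/2 = -(-4 + E)*7/2 = -(-28 + 7*E)/2 = 14 - 7*E/2)
x(v, d) = -48*d
y = 14299/9 (y = -((4 - 1*3) - 100*143)/9 = -((4 - 3) - 14300)/9 = -(1 - 14300)/9 = -⅑*(-14299) = 14299/9 ≈ 1588.8)
(B(332) + y) + x(-147, -376) = ((14 - 7/2*332) + 14299/9) - 48*(-376) = ((14 - 1162) + 14299/9) + 18048 = (-1148 + 14299/9) + 18048 = 3967/9 + 18048 = 166399/9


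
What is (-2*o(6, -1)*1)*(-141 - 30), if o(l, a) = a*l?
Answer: -2052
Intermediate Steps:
(-2*o(6, -1)*1)*(-141 - 30) = (-(-2)*6*1)*(-141 - 30) = (-2*(-6)*1)*(-171) = (12*1)*(-171) = 12*(-171) = -2052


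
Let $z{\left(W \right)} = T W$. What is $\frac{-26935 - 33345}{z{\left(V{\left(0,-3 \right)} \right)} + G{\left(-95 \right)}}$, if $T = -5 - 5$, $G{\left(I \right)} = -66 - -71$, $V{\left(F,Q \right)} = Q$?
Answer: $- \frac{12056}{7} \approx -1722.3$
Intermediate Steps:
$G{\left(I \right)} = 5$ ($G{\left(I \right)} = -66 + 71 = 5$)
$T = -10$ ($T = -5 - 5 = -10$)
$z{\left(W \right)} = - 10 W$
$\frac{-26935 - 33345}{z{\left(V{\left(0,-3 \right)} \right)} + G{\left(-95 \right)}} = \frac{-26935 - 33345}{\left(-10\right) \left(-3\right) + 5} = - \frac{60280}{30 + 5} = - \frac{60280}{35} = \left(-60280\right) \frac{1}{35} = - \frac{12056}{7}$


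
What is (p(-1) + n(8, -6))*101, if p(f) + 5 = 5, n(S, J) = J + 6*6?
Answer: 3030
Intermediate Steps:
n(S, J) = 36 + J (n(S, J) = J + 36 = 36 + J)
p(f) = 0 (p(f) = -5 + 5 = 0)
(p(-1) + n(8, -6))*101 = (0 + (36 - 6))*101 = (0 + 30)*101 = 30*101 = 3030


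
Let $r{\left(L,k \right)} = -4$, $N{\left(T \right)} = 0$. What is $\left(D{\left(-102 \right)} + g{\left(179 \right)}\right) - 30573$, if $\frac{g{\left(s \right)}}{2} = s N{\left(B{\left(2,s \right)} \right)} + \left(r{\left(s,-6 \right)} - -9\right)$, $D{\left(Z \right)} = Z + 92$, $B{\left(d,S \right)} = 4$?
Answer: $-30573$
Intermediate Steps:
$D{\left(Z \right)} = 92 + Z$
$g{\left(s \right)} = 10$ ($g{\left(s \right)} = 2 \left(s 0 - -5\right) = 2 \left(0 + \left(-4 + 9\right)\right) = 2 \left(0 + 5\right) = 2 \cdot 5 = 10$)
$\left(D{\left(-102 \right)} + g{\left(179 \right)}\right) - 30573 = \left(\left(92 - 102\right) + 10\right) - 30573 = \left(-10 + 10\right) - 30573 = 0 - 30573 = -30573$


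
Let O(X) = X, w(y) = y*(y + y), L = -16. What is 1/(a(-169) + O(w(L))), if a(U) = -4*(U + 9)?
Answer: 1/1152 ≈ 0.00086806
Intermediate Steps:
a(U) = -36 - 4*U (a(U) = -4*(9 + U) = -36 - 4*U)
w(y) = 2*y² (w(y) = y*(2*y) = 2*y²)
1/(a(-169) + O(w(L))) = 1/((-36 - 4*(-169)) + 2*(-16)²) = 1/((-36 + 676) + 2*256) = 1/(640 + 512) = 1/1152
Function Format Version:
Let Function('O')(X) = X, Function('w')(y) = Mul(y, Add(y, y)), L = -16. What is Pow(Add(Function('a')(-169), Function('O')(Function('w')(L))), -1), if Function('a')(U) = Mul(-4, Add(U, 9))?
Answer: Rational(1, 1152) ≈ 0.00086806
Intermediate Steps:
Function('a')(U) = Add(-36, Mul(-4, U)) (Function('a')(U) = Mul(-4, Add(9, U)) = Add(-36, Mul(-4, U)))
Function('w')(y) = Mul(2, Pow(y, 2)) (Function('w')(y) = Mul(y, Mul(2, y)) = Mul(2, Pow(y, 2)))
Pow(Add(Function('a')(-169), Function('O')(Function('w')(L))), -1) = Pow(Add(Add(-36, Mul(-4, -169)), Mul(2, Pow(-16, 2))), -1) = Pow(Add(Add(-36, 676), Mul(2, 256)), -1) = Pow(Add(640, 512), -1) = Pow(1152, -1) = Rational(1, 1152)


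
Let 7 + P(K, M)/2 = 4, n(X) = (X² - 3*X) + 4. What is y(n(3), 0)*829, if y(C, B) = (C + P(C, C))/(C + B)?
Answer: -829/2 ≈ -414.50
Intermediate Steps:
n(X) = 4 + X² - 3*X
P(K, M) = -6 (P(K, M) = -14 + 2*4 = -14 + 8 = -6)
y(C, B) = (-6 + C)/(B + C) (y(C, B) = (C - 6)/(C + B) = (-6 + C)/(B + C))
y(n(3), 0)*829 = ((-6 + (4 + 3² - 3*3))/(0 + (4 + 3² - 3*3)))*829 = ((-6 + (4 + 9 - 9))/(0 + (4 + 9 - 9)))*829 = ((-6 + 4)/(0 + 4))*829 = (-2/4)*829 = ((¼)*(-2))*829 = -½*829 = -829/2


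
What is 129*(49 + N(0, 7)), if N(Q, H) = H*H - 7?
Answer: 11739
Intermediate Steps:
N(Q, H) = -7 + H² (N(Q, H) = H² - 7 = -7 + H²)
129*(49 + N(0, 7)) = 129*(49 + (-7 + 7²)) = 129*(49 + (-7 + 49)) = 129*(49 + 42) = 129*91 = 11739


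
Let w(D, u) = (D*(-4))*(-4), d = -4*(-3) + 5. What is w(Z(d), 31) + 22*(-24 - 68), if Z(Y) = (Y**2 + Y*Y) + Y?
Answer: 7496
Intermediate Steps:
d = 17 (d = 12 + 5 = 17)
Z(Y) = Y + 2*Y**2 (Z(Y) = (Y**2 + Y**2) + Y = 2*Y**2 + Y = Y + 2*Y**2)
w(D, u) = 16*D (w(D, u) = -4*D*(-4) = 16*D)
w(Z(d), 31) + 22*(-24 - 68) = 16*(17*(1 + 2*17)) + 22*(-24 - 68) = 16*(17*(1 + 34)) + 22*(-92) = 16*(17*35) - 2024 = 16*595 - 2024 = 9520 - 2024 = 7496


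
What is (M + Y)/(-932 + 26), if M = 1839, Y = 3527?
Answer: -2683/453 ≈ -5.9227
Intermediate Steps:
(M + Y)/(-932 + 26) = (1839 + 3527)/(-932 + 26) = 5366/(-906) = 5366*(-1/906) = -2683/453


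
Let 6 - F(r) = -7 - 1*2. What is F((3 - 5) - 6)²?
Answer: 225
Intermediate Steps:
F(r) = 15 (F(r) = 6 - (-7 - 1*2) = 6 - (-7 - 2) = 6 - 1*(-9) = 6 + 9 = 15)
F((3 - 5) - 6)² = 15² = 225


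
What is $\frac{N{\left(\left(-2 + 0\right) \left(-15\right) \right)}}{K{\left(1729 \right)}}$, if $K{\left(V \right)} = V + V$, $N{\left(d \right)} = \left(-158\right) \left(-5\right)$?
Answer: $\frac{395}{1729} \approx 0.22846$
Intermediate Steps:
$N{\left(d \right)} = 790$
$K{\left(V \right)} = 2 V$
$\frac{N{\left(\left(-2 + 0\right) \left(-15\right) \right)}}{K{\left(1729 \right)}} = \frac{790}{2 \cdot 1729} = \frac{790}{3458} = 790 \cdot \frac{1}{3458} = \frac{395}{1729}$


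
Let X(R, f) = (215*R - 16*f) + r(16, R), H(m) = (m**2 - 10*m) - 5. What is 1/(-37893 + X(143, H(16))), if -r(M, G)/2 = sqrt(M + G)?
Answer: -717/6169015 + sqrt(159)/37014090 ≈ -0.00011589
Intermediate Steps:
H(m) = -5 + m**2 - 10*m
r(M, G) = -2*sqrt(G + M) (r(M, G) = -2*sqrt(M + G) = -2*sqrt(G + M))
X(R, f) = -16*f - 2*sqrt(16 + R) + 215*R (X(R, f) = (215*R - 16*f) - 2*sqrt(R + 16) = (-16*f + 215*R) - 2*sqrt(16 + R) = -16*f - 2*sqrt(16 + R) + 215*R)
1/(-37893 + X(143, H(16))) = 1/(-37893 + (-16*(-5 + 16**2 - 10*16) - 2*sqrt(16 + 143) + 215*143)) = 1/(-37893 + (-16*(-5 + 256 - 160) - 2*sqrt(159) + 30745)) = 1/(-37893 + (-16*91 - 2*sqrt(159) + 30745)) = 1/(-37893 + (-1456 - 2*sqrt(159) + 30745)) = 1/(-37893 + (29289 - 2*sqrt(159))) = 1/(-8604 - 2*sqrt(159))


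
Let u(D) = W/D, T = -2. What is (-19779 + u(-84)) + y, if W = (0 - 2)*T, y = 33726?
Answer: 292886/21 ≈ 13947.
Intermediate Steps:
W = 4 (W = (0 - 2)*(-2) = -2*(-2) = 4)
u(D) = 4/D
(-19779 + u(-84)) + y = (-19779 + 4/(-84)) + 33726 = (-19779 + 4*(-1/84)) + 33726 = (-19779 - 1/21) + 33726 = -415360/21 + 33726 = 292886/21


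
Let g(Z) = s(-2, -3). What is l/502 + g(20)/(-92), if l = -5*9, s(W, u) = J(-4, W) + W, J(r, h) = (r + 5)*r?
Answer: -141/5773 ≈ -0.024424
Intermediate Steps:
J(r, h) = r*(5 + r) (J(r, h) = (5 + r)*r = r*(5 + r))
s(W, u) = -4 + W (s(W, u) = -4*(5 - 4) + W = -4*1 + W = -4 + W)
g(Z) = -6 (g(Z) = -4 - 2 = -6)
l = -45
l/502 + g(20)/(-92) = -45/502 - 6/(-92) = -45*1/502 - 6*(-1/92) = -45/502 + 3/46 = -141/5773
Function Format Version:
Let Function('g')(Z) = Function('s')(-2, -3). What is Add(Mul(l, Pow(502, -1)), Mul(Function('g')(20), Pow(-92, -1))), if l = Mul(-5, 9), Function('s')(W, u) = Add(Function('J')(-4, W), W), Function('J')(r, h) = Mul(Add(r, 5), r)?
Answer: Rational(-141, 5773) ≈ -0.024424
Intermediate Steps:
Function('J')(r, h) = Mul(r, Add(5, r)) (Function('J')(r, h) = Mul(Add(5, r), r) = Mul(r, Add(5, r)))
Function('s')(W, u) = Add(-4, W) (Function('s')(W, u) = Add(Mul(-4, Add(5, -4)), W) = Add(Mul(-4, 1), W) = Add(-4, W))
Function('g')(Z) = -6 (Function('g')(Z) = Add(-4, -2) = -6)
l = -45
Add(Mul(l, Pow(502, -1)), Mul(Function('g')(20), Pow(-92, -1))) = Add(Mul(-45, Pow(502, -1)), Mul(-6, Pow(-92, -1))) = Add(Mul(-45, Rational(1, 502)), Mul(-6, Rational(-1, 92))) = Add(Rational(-45, 502), Rational(3, 46)) = Rational(-141, 5773)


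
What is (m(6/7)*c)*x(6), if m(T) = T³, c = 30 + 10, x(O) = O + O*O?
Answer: 51840/49 ≈ 1058.0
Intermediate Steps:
x(O) = O + O²
c = 40
(m(6/7)*c)*x(6) = ((6/7)³*40)*(6*(1 + 6)) = ((6*(⅐))³*40)*(6*7) = ((6/7)³*40)*42 = ((216/343)*40)*42 = (8640/343)*42 = 51840/49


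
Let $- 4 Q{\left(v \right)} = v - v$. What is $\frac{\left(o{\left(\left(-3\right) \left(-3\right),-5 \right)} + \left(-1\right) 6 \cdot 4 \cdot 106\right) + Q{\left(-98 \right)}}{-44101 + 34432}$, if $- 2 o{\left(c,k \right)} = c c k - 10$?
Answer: $\frac{4673}{19338} \approx 0.24165$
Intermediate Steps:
$Q{\left(v \right)} = 0$ ($Q{\left(v \right)} = - \frac{v - v}{4} = \left(- \frac{1}{4}\right) 0 = 0$)
$o{\left(c,k \right)} = 5 - \frac{k c^{2}}{2}$ ($o{\left(c,k \right)} = - \frac{c c k - 10}{2} = - \frac{c^{2} k - 10}{2} = - \frac{k c^{2} - 10}{2} = - \frac{-10 + k c^{2}}{2} = 5 - \frac{k c^{2}}{2}$)
$\frac{\left(o{\left(\left(-3\right) \left(-3\right),-5 \right)} + \left(-1\right) 6 \cdot 4 \cdot 106\right) + Q{\left(-98 \right)}}{-44101 + 34432} = \frac{\left(\left(5 - - \frac{5 \left(\left(-3\right) \left(-3\right)\right)^{2}}{2}\right) + \left(-1\right) 6 \cdot 4 \cdot 106\right) + 0}{-44101 + 34432} = \frac{\left(\left(5 - - \frac{5 \cdot 9^{2}}{2}\right) + \left(-6\right) 4 \cdot 106\right) + 0}{-9669} = \left(\left(\left(5 - \left(- \frac{5}{2}\right) 81\right) - 2544\right) + 0\right) \left(- \frac{1}{9669}\right) = \left(\left(\left(5 + \frac{405}{2}\right) - 2544\right) + 0\right) \left(- \frac{1}{9669}\right) = \left(\left(\frac{415}{2} - 2544\right) + 0\right) \left(- \frac{1}{9669}\right) = \left(- \frac{4673}{2} + 0\right) \left(- \frac{1}{9669}\right) = \left(- \frac{4673}{2}\right) \left(- \frac{1}{9669}\right) = \frac{4673}{19338}$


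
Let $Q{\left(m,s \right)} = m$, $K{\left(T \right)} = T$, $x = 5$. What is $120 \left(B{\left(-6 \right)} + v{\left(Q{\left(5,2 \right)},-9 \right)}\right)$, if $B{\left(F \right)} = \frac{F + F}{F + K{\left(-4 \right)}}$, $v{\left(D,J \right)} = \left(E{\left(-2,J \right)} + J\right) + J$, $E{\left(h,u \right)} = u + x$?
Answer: $-2496$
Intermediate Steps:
$E{\left(h,u \right)} = 5 + u$ ($E{\left(h,u \right)} = u + 5 = 5 + u$)
$v{\left(D,J \right)} = 5 + 3 J$ ($v{\left(D,J \right)} = \left(\left(5 + J\right) + J\right) + J = \left(5 + 2 J\right) + J = 5 + 3 J$)
$B{\left(F \right)} = \frac{2 F}{-4 + F}$ ($B{\left(F \right)} = \frac{F + F}{F - 4} = \frac{2 F}{-4 + F}$)
$120 \left(B{\left(-6 \right)} + v{\left(Q{\left(5,2 \right)},-9 \right)}\right) = 120 \left(2 \left(-6\right) \frac{1}{-4 - 6} + \left(5 + 3 \left(-9\right)\right)\right) = 120 \left(2 \left(-6\right) \frac{1}{-10} + \left(5 - 27\right)\right) = 120 \left(2 \left(-6\right) \left(- \frac{1}{10}\right) - 22\right) = 120 \left(\frac{6}{5} - 22\right) = 120 \left(- \frac{104}{5}\right) = -2496$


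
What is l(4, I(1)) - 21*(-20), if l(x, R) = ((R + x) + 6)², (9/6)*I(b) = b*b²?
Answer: 4804/9 ≈ 533.78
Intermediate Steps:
I(b) = 2*b³/3 (I(b) = 2*(b*b²)/3 = 2*b³/3)
l(x, R) = (6 + R + x)²
l(4, I(1)) - 21*(-20) = (6 + (⅔)*1³ + 4)² - 21*(-20) = (6 + (⅔)*1 + 4)² + 420 = (6 + ⅔ + 4)² + 420 = (32/3)² + 420 = 1024/9 + 420 = 4804/9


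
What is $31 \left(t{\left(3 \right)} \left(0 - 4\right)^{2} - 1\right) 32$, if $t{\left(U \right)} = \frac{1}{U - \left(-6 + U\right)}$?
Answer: $\frac{4960}{3} \approx 1653.3$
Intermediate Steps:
$t{\left(U \right)} = \frac{1}{6}$
$31 \left(t{\left(3 \right)} \left(0 - 4\right)^{2} - 1\right) 32 = 31 \left(\frac{\left(0 - 4\right)^{2}}{6} - 1\right) 32 = 31 \left(\frac{\left(-4\right)^{2}}{6} - 1\right) 32 = 31 \left(\frac{1}{6} \cdot 16 - 1\right) 32 = 31 \left(\frac{8}{3} - 1\right) 32 = 31 \cdot \frac{5}{3} \cdot 32 = \frac{155}{3} \cdot 32 = \frac{4960}{3}$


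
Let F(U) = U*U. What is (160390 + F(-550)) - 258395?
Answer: 204495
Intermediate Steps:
F(U) = U**2
(160390 + F(-550)) - 258395 = (160390 + (-550)**2) - 258395 = (160390 + 302500) - 258395 = 462890 - 258395 = 204495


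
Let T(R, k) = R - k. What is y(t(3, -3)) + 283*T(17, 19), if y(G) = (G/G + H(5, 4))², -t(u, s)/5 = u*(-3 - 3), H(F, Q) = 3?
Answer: -550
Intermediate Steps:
t(u, s) = 30*u (t(u, s) = -5*u*(-3 - 3) = -5*u*(-6) = -(-30)*u = 30*u)
y(G) = 16 (y(G) = (G/G + 3)² = (1 + 3)² = 4² = 16)
y(t(3, -3)) + 283*T(17, 19) = 16 + 283*(17 - 1*19) = 16 + 283*(17 - 19) = 16 + 283*(-2) = 16 - 566 = -550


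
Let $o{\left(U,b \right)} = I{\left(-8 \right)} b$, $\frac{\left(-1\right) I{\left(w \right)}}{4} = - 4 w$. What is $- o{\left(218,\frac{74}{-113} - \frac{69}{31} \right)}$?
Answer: $- \frac{1291648}{3503} \approx -368.73$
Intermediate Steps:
$I{\left(w \right)} = 16 w$ ($I{\left(w \right)} = - 4 \left(- 4 w\right) = 16 w$)
$o{\left(U,b \right)} = - 128 b$ ($o{\left(U,b \right)} = 16 \left(-8\right) b = - 128 b$)
$- o{\left(218,\frac{74}{-113} - \frac{69}{31} \right)} = - \left(-128\right) \left(\frac{74}{-113} - \frac{69}{31}\right) = - \left(-128\right) \left(74 \left(- \frac{1}{113}\right) - \frac{69}{31}\right) = - \left(-128\right) \left(- \frac{74}{113} - \frac{69}{31}\right) = - \frac{\left(-128\right) \left(-10091\right)}{3503} = \left(-1\right) \frac{1291648}{3503} = - \frac{1291648}{3503}$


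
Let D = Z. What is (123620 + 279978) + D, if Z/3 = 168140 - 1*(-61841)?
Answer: 1093541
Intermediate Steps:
Z = 689943 (Z = 3*(168140 - 1*(-61841)) = 3*(168140 + 61841) = 3*229981 = 689943)
D = 689943
(123620 + 279978) + D = (123620 + 279978) + 689943 = 403598 + 689943 = 1093541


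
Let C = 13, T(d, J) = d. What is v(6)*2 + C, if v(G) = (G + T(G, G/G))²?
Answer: 301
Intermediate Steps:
v(G) = 4*G² (v(G) = (G + G)² = (2*G)² = 4*G²)
v(6)*2 + C = (4*6²)*2 + 13 = (4*36)*2 + 13 = 144*2 + 13 = 288 + 13 = 301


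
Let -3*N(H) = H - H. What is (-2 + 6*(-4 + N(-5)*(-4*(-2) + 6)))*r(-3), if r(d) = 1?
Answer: -26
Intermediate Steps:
N(H) = 0 (N(H) = -(H - H)/3 = -⅓*0 = 0)
(-2 + 6*(-4 + N(-5)*(-4*(-2) + 6)))*r(-3) = (-2 + 6*(-4 + 0*(-4*(-2) + 6)))*1 = (-2 + 6*(-4 + 0*(8 + 6)))*1 = (-2 + 6*(-4 + 0*14))*1 = (-2 + 6*(-4 + 0))*1 = (-2 + 6*(-4))*1 = (-2 - 24)*1 = -26*1 = -26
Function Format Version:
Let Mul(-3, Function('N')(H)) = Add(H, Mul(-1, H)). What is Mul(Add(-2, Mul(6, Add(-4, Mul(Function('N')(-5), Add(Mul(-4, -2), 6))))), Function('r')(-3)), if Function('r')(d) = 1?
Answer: -26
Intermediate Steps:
Function('N')(H) = 0 (Function('N')(H) = Mul(Rational(-1, 3), Add(H, Mul(-1, H))) = Mul(Rational(-1, 3), 0) = 0)
Mul(Add(-2, Mul(6, Add(-4, Mul(Function('N')(-5), Add(Mul(-4, -2), 6))))), Function('r')(-3)) = Mul(Add(-2, Mul(6, Add(-4, Mul(0, Add(Mul(-4, -2), 6))))), 1) = Mul(Add(-2, Mul(6, Add(-4, Mul(0, Add(8, 6))))), 1) = Mul(Add(-2, Mul(6, Add(-4, Mul(0, 14)))), 1) = Mul(Add(-2, Mul(6, Add(-4, 0))), 1) = Mul(Add(-2, Mul(6, -4)), 1) = Mul(Add(-2, -24), 1) = Mul(-26, 1) = -26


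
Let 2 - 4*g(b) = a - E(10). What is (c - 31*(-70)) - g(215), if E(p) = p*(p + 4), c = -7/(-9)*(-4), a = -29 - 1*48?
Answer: 76037/36 ≈ 2112.1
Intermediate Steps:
a = -77 (a = -29 - 48 = -77)
c = -28/9 (c = -7*(-1/9)*(-4) = (7/9)*(-4) = -28/9 ≈ -3.1111)
E(p) = p*(4 + p)
g(b) = 219/4 (g(b) = 1/2 - (-77 - 10*(4 + 10))/4 = 1/2 - (-77 - 10*14)/4 = 1/2 - (-77 - 1*140)/4 = 1/2 - (-77 - 140)/4 = 1/2 - 1/4*(-217) = 1/2 + 217/4 = 219/4)
(c - 31*(-70)) - g(215) = (-28/9 - 31*(-70)) - 1*219/4 = (-28/9 + 2170) - 219/4 = 19502/9 - 219/4 = 76037/36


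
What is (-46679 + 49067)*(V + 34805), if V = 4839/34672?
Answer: 720437988003/8668 ≈ 8.3115e+7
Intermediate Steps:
V = 4839/34672 (V = 4839*(1/34672) = 4839/34672 ≈ 0.13956)
(-46679 + 49067)*(V + 34805) = (-46679 + 49067)*(4839/34672 + 34805) = 2388*(1206763799/34672) = 720437988003/8668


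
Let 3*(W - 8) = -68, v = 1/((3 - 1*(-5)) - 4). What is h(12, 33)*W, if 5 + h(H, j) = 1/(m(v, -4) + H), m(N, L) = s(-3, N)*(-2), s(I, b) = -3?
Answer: 1958/27 ≈ 72.519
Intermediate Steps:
v = ¼ (v = 1/((3 + 5) - 4) = 1/(8 - 4) = 1/4 = ¼ ≈ 0.25000)
W = -44/3 (W = 8 + (⅓)*(-68) = 8 - 68/3 = -44/3 ≈ -14.667)
m(N, L) = 6 (m(N, L) = -3*(-2) = 6)
h(H, j) = -5 + 1/(6 + H)
h(12, 33)*W = ((-29 - 5*12)/(6 + 12))*(-44/3) = ((-29 - 60)/18)*(-44/3) = ((1/18)*(-89))*(-44/3) = -89/18*(-44/3) = 1958/27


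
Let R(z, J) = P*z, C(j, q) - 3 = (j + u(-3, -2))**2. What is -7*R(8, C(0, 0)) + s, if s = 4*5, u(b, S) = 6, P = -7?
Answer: 412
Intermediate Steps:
C(j, q) = 3 + (6 + j)**2 (C(j, q) = 3 + (j + 6)**2 = 3 + (6 + j)**2)
R(z, J) = -7*z
s = 20
-7*R(8, C(0, 0)) + s = -(-49)*8 + 20 = -7*(-56) + 20 = 392 + 20 = 412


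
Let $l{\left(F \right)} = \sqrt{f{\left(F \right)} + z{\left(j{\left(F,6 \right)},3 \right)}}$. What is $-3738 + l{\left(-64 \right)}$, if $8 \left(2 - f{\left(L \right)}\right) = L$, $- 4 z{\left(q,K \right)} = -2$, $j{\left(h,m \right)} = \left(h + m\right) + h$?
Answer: $-3738 + \frac{\sqrt{42}}{2} \approx -3734.8$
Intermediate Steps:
$j{\left(h,m \right)} = m + 2 h$
$z{\left(q,K \right)} = \frac{1}{2}$ ($z{\left(q,K \right)} = \left(- \frac{1}{4}\right) \left(-2\right) = \frac{1}{2}$)
$f{\left(L \right)} = 2 - \frac{L}{8}$
$l{\left(F \right)} = \sqrt{\frac{5}{2} - \frac{F}{8}}$ ($l{\left(F \right)} = \sqrt{\left(2 - \frac{F}{8}\right) + \frac{1}{2}} = \sqrt{\frac{5}{2} - \frac{F}{8}}$)
$-3738 + l{\left(-64 \right)} = -3738 + \frac{\sqrt{40 - -128}}{4} = -3738 + \frac{\sqrt{40 + 128}}{4} = -3738 + \frac{\sqrt{168}}{4} = -3738 + \frac{2 \sqrt{42}}{4} = -3738 + \frac{\sqrt{42}}{2}$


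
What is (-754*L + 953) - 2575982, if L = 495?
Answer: -2948259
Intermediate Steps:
(-754*L + 953) - 2575982 = (-754*495 + 953) - 2575982 = (-373230 + 953) - 2575982 = -372277 - 2575982 = -2948259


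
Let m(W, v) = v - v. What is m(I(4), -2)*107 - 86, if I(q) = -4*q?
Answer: -86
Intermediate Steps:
m(W, v) = 0
m(I(4), -2)*107 - 86 = 0*107 - 86 = 0 - 86 = -86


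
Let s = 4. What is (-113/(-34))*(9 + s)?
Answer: 1469/34 ≈ 43.206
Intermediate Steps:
(-113/(-34))*(9 + s) = (-113/(-34))*(9 + 4) = -113*(-1/34)*13 = (113/34)*13 = 1469/34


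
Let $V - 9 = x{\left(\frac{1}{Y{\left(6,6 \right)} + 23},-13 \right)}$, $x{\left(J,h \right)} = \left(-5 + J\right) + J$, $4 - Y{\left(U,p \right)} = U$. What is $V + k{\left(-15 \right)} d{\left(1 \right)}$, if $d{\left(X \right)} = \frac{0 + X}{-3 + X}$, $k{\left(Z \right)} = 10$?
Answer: $- \frac{19}{21} \approx -0.90476$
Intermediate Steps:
$Y{\left(U,p \right)} = 4 - U$
$x{\left(J,h \right)} = -5 + 2 J$
$d{\left(X \right)} = \frac{X}{-3 + X}$
$V = \frac{86}{21}$ ($V = 9 - \left(5 - \frac{2}{\left(4 - 6\right) + 23}\right) = 9 - \left(5 - \frac{2}{-2 + 23}\right) = 9 - \left(5 - \frac{2}{21}\right) = 9 + \left(-5 + 2 \cdot \frac{1}{21}\right) = 9 + \left(-5 + \frac{2}{21}\right) = 9 - \frac{103}{21} = \frac{86}{21} \approx 4.0952$)
$V + k{\left(-15 \right)} d{\left(1 \right)} = \frac{86}{21} + 10 \cdot 1 \frac{1}{-3 + 1} = \frac{86}{21} + 10 \cdot 1 \frac{1}{-2} = \frac{86}{21} + 10 \cdot 1 \left(- \frac{1}{2}\right) = \frac{86}{21} + 10 \left(- \frac{1}{2}\right) = \frac{86}{21} - 5 = - \frac{19}{21}$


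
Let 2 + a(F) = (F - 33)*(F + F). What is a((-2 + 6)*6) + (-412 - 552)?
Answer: -1398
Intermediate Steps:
a(F) = -2 + 2*F*(-33 + F) (a(F) = -2 + (F - 33)*(F + F) = -2 + (-33 + F)*(2*F) = -2 + 2*F*(-33 + F))
a((-2 + 6)*6) + (-412 - 552) = (-2 - 66*(-2 + 6)*6 + 2*((-2 + 6)*6)²) + (-412 - 552) = (-2 - 264*6 + 2*(4*6)²) - 964 = (-2 - 66*24 + 2*24²) - 964 = (-2 - 1584 + 2*576) - 964 = (-2 - 1584 + 1152) - 964 = -434 - 964 = -1398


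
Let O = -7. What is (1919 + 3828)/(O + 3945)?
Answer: 5747/3938 ≈ 1.4594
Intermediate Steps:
(1919 + 3828)/(O + 3945) = (1919 + 3828)/(-7 + 3945) = 5747/3938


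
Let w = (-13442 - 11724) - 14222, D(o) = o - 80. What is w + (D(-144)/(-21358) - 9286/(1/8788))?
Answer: -871884349212/10679 ≈ -8.1645e+7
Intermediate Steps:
D(o) = -80 + o
w = -39388 (w = -25166 - 14222 = -39388)
w + (D(-144)/(-21358) - 9286/(1/8788)) = -39388 + ((-80 - 144)/(-21358) - 9286/(1/8788)) = -39388 + (-224*(-1/21358) - 9286/1/8788) = -39388 + (112/10679 - 9286*8788) = -39388 + (112/10679 - 81605368) = -39388 - 871463724760/10679 = -871884349212/10679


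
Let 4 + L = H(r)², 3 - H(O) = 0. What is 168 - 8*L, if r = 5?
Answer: 128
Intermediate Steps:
H(O) = 3 (H(O) = 3 - 1*0 = 3 + 0 = 3)
L = 5 (L = -4 + 3² = -4 + 9 = 5)
168 - 8*L = 168 - 8*5 = 168 - 40 = 128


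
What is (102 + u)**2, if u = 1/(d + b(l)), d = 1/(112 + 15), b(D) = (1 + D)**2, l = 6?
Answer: 403193250625/38738176 ≈ 10408.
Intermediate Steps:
d = 1/127 ≈ 0.0078740
u = 127/6224 (u = 1/(1/127 + (1 + 6)**2) = 1/(1/127 + 7**2) = 1/(1/127 + 49) = 1/(6224/127) = 127/6224 ≈ 0.020405)
(102 + u)**2 = (102 + 127/6224)**2 = (634975/6224)**2 = 403193250625/38738176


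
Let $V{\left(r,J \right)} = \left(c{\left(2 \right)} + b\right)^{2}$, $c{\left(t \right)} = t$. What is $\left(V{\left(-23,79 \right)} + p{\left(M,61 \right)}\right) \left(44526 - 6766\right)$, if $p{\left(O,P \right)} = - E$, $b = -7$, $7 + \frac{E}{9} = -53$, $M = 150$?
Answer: $21334400$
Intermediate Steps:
$E = -540$ ($E = -63 + 9 \left(-53\right) = -63 - 477 = -540$)
$V{\left(r,J \right)} = 25$ ($V{\left(r,J \right)} = \left(2 - 7\right)^{2} = \left(-5\right)^{2} = 25$)
$p{\left(O,P \right)} = 540$ ($p{\left(O,P \right)} = \left(-1\right) \left(-540\right) = 540$)
$\left(V{\left(-23,79 \right)} + p{\left(M,61 \right)}\right) \left(44526 - 6766\right) = \left(25 + 540\right) \left(44526 - 6766\right) = 565 \cdot 37760 = 21334400$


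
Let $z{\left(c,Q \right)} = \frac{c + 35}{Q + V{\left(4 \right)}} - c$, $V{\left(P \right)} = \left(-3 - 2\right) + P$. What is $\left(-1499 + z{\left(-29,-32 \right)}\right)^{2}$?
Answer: $\frac{261533584}{121} \approx 2.1614 \cdot 10^{6}$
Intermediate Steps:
$V{\left(P \right)} = -5 + P$
$z{\left(c,Q \right)} = - c + \frac{35 + c}{-1 + Q}$ ($z{\left(c,Q \right)} = \frac{c + 35}{Q + \left(-5 + 4\right)} - c = \frac{35 + c}{Q - 1} - c = \frac{35 + c}{-1 + Q} - c = - c + \frac{35 + c}{-1 + Q}$)
$\left(-1499 + z{\left(-29,-32 \right)}\right)^{2} = \left(-1499 + \frac{35 + 2 \left(-29\right) - \left(-32\right) \left(-29\right)}{-1 - 32}\right)^{2} = \left(-1499 + \frac{35 - 58 - 928}{-33}\right)^{2} = \left(-1499 - - \frac{317}{11}\right)^{2} = \left(-1499 + \frac{317}{11}\right)^{2} = \left(- \frac{16172}{11}\right)^{2} = \frac{261533584}{121}$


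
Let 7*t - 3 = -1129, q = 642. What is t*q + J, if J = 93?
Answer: -722241/7 ≈ -1.0318e+5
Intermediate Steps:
t = -1126/7 (t = 3/7 + (⅐)*(-1129) = 3/7 - 1129/7 = -1126/7 ≈ -160.86)
t*q + J = -1126/7*642 + 93 = -722892/7 + 93 = -722241/7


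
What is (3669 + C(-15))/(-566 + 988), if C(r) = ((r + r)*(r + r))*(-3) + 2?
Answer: 971/422 ≈ 2.3009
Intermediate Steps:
C(r) = 2 - 12*r² (C(r) = ((2*r)*(2*r))*(-3) + 2 = (4*r²)*(-3) + 2 = -12*r² + 2 = 2 - 12*r²)
(3669 + C(-15))/(-566 + 988) = (3669 + (2 - 12*(-15)²))/(-566 + 988) = (3669 + (2 - 12*225))/422 = (3669 + (2 - 2700))*(1/422) = (3669 - 2698)*(1/422) = 971*(1/422) = 971/422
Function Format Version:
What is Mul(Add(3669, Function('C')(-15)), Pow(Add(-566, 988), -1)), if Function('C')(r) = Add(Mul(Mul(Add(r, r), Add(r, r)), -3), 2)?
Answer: Rational(971, 422) ≈ 2.3009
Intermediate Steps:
Function('C')(r) = Add(2, Mul(-12, Pow(r, 2))) (Function('C')(r) = Add(Mul(Mul(Mul(2, r), Mul(2, r)), -3), 2) = Add(Mul(Mul(4, Pow(r, 2)), -3), 2) = Add(Mul(-12, Pow(r, 2)), 2) = Add(2, Mul(-12, Pow(r, 2))))
Mul(Add(3669, Function('C')(-15)), Pow(Add(-566, 988), -1)) = Mul(Add(3669, Add(2, Mul(-12, Pow(-15, 2)))), Pow(Add(-566, 988), -1)) = Mul(Add(3669, Add(2, Mul(-12, 225))), Pow(422, -1)) = Mul(Add(3669, Add(2, -2700)), Rational(1, 422)) = Mul(Add(3669, -2698), Rational(1, 422)) = Mul(971, Rational(1, 422)) = Rational(971, 422)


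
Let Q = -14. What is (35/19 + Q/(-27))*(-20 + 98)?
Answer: 31486/171 ≈ 184.13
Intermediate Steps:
(35/19 + Q/(-27))*(-20 + 98) = (35/19 - 14/(-27))*(-20 + 98) = (35*(1/19) - 14*(-1/27))*78 = (35/19 + 14/27)*78 = (1211/513)*78 = 31486/171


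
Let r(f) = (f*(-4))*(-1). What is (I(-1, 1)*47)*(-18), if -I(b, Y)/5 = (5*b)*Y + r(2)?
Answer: 12690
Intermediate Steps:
r(f) = 4*f (r(f) = -4*f*(-1) = 4*f)
I(b, Y) = -40 - 25*Y*b (I(b, Y) = -5*((5*b)*Y + 4*2) = -5*(5*Y*b + 8) = -5*(8 + 5*Y*b) = -40 - 25*Y*b)
(I(-1, 1)*47)*(-18) = ((-40 - 25*1*(-1))*47)*(-18) = ((-40 + 25)*47)*(-18) = -15*47*(-18) = -705*(-18) = 12690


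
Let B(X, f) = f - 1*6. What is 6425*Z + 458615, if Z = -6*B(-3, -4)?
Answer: 844115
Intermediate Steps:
B(X, f) = -6 + f (B(X, f) = f - 6 = -6 + f)
Z = 60 (Z = -6*(-6 - 4) = -6*(-10) = 60)
6425*Z + 458615 = 6425*60 + 458615 = 385500 + 458615 = 844115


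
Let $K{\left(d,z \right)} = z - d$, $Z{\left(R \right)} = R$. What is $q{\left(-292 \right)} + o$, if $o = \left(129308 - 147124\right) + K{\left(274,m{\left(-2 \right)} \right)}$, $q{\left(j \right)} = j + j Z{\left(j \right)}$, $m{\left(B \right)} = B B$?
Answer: $66886$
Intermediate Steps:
$m{\left(B \right)} = B^{2}$
$q{\left(j \right)} = j + j^{2}$ ($q{\left(j \right)} = j + j j = j + j^{2}$)
$o = -18086$ ($o = \left(129308 - 147124\right) + \left(\left(-2\right)^{2} - 274\right) = -17816 + \left(4 - 274\right) = -17816 - 270 = -18086$)
$q{\left(-292 \right)} + o = - 292 \left(1 - 292\right) - 18086 = \left(-292\right) \left(-291\right) - 18086 = 84972 - 18086 = 66886$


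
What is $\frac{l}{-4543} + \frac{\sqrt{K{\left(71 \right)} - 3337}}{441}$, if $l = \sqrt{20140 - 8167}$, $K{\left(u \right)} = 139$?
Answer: $- \frac{\sqrt{11973}}{4543} + \frac{i \sqrt{3198}}{441} \approx -0.024086 + 0.12823 i$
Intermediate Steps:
$l = \sqrt{11973} \approx 109.42$
$\frac{l}{-4543} + \frac{\sqrt{K{\left(71 \right)} - 3337}}{441} = \frac{\sqrt{11973}}{-4543} + \frac{\sqrt{139 - 3337}}{441} = \sqrt{11973} \left(- \frac{1}{4543}\right) + \sqrt{-3198} \cdot \frac{1}{441} = - \frac{\sqrt{11973}}{4543} + i \sqrt{3198} \cdot \frac{1}{441} = - \frac{\sqrt{11973}}{4543} + \frac{i \sqrt{3198}}{441}$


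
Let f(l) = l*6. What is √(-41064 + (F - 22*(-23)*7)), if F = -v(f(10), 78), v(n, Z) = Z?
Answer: 20*I*√94 ≈ 193.91*I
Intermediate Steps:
f(l) = 6*l
F = -78 (F = -1*78 = -78)
√(-41064 + (F - 22*(-23)*7)) = √(-41064 + (-78 - 22*(-23)*7)) = √(-41064 + (-78 - (-506)*7)) = √(-41064 + (-78 - 1*(-3542))) = √(-41064 + (-78 + 3542)) = √(-41064 + 3464) = √(-37600) = 20*I*√94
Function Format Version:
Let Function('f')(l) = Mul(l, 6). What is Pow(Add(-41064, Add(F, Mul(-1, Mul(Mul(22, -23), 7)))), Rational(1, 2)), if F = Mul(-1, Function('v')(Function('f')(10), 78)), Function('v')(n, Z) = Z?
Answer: Mul(20, I, Pow(94, Rational(1, 2))) ≈ Mul(193.91, I)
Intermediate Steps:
Function('f')(l) = Mul(6, l)
F = -78 (F = Mul(-1, 78) = -78)
Pow(Add(-41064, Add(F, Mul(-1, Mul(Mul(22, -23), 7)))), Rational(1, 2)) = Pow(Add(-41064, Add(-78, Mul(-1, Mul(Mul(22, -23), 7)))), Rational(1, 2)) = Pow(Add(-41064, Add(-78, Mul(-1, Mul(-506, 7)))), Rational(1, 2)) = Pow(Add(-41064, Add(-78, Mul(-1, -3542))), Rational(1, 2)) = Pow(Add(-41064, Add(-78, 3542)), Rational(1, 2)) = Pow(Add(-41064, 3464), Rational(1, 2)) = Pow(-37600, Rational(1, 2)) = Mul(20, I, Pow(94, Rational(1, 2)))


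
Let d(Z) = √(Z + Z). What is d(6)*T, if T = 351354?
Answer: 702708*√3 ≈ 1.2171e+6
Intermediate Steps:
d(Z) = √2*√Z (d(Z) = √(2*Z) = √2*√Z)
d(6)*T = (√2*√6)*351354 = (2*√3)*351354 = 702708*√3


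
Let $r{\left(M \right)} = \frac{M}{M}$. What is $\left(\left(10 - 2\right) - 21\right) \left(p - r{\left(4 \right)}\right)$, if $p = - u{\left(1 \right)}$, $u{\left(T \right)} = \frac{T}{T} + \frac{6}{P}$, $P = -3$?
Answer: $0$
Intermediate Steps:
$r{\left(M \right)} = 1$
$u{\left(T \right)} = -1$ ($u{\left(T \right)} = \frac{T}{T} + \frac{6}{-3} = 1 + 6 \left(- \frac{1}{3}\right) = 1 - 2 = -1$)
$p = 1$ ($p = \left(-1\right) \left(-1\right) = 1$)
$\left(\left(10 - 2\right) - 21\right) \left(p - r{\left(4 \right)}\right) = \left(\left(10 - 2\right) - 21\right) \left(1 - 1\right) = \left(8 - 21\right) \left(1 - 1\right) = \left(-13\right) 0 = 0$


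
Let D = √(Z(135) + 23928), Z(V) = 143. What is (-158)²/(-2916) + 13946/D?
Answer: -6241/729 + 13946*√24071/24071 ≈ 81.327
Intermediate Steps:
D = √24071 (D = √(143 + 23928) = √24071 ≈ 155.15)
(-158)²/(-2916) + 13946/D = (-158)²/(-2916) + 13946/(√24071) = 24964*(-1/2916) + 13946*(√24071/24071) = -6241/729 + 13946*√24071/24071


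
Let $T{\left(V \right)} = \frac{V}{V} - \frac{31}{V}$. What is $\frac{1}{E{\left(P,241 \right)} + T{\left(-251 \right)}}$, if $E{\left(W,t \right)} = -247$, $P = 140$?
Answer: $- \frac{251}{61715} \approx -0.0040671$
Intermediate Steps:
$T{\left(V \right)} = 1 - \frac{31}{V}$
$\frac{1}{E{\left(P,241 \right)} + T{\left(-251 \right)}} = \frac{1}{-247 + \frac{-31 - 251}{-251}} = \frac{1}{-247 - - \frac{282}{251}} = \frac{1}{-247 + \frac{282}{251}} = \frac{1}{- \frac{61715}{251}} = - \frac{251}{61715}$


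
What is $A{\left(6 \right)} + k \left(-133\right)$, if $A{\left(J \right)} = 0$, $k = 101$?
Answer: $-13433$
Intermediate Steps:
$A{\left(6 \right)} + k \left(-133\right) = 0 + 101 \left(-133\right) = 0 - 13433 = -13433$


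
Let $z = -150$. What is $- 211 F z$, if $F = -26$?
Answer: $-822900$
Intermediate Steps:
$- 211 F z = \left(-211\right) \left(-26\right) \left(-150\right) = 5486 \left(-150\right) = -822900$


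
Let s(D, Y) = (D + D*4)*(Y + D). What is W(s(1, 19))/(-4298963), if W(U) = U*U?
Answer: -10000/4298963 ≈ -0.0023261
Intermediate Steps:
s(D, Y) = 5*D*(D + Y) (s(D, Y) = (D + 4*D)*(D + Y) = (5*D)*(D + Y) = 5*D*(D + Y))
W(U) = U²
W(s(1, 19))/(-4298963) = (5*1*(1 + 19))²/(-4298963) = (5*1*20)²*(-1/4298963) = 100²*(-1/4298963) = 10000*(-1/4298963) = -10000/4298963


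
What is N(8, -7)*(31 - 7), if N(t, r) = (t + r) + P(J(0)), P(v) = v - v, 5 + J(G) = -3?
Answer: 24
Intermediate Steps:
J(G) = -8 (J(G) = -5 - 3 = -8)
P(v) = 0
N(t, r) = r + t (N(t, r) = (t + r) + 0 = (r + t) + 0 = r + t)
N(8, -7)*(31 - 7) = (-7 + 8)*(31 - 7) = 1*24 = 24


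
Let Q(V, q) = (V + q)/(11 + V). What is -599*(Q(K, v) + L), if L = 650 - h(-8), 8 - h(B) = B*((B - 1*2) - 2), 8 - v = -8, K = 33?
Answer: -19480079/44 ≈ -4.4273e+5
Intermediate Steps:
v = 16 (v = 8 - 1*(-8) = 8 + 8 = 16)
h(B) = 8 - B*(-4 + B) (h(B) = 8 - B*((B - 1*2) - 2) = 8 - B*((B - 2) - 2) = 8 - B*((-2 + B) - 2) = 8 - B*(-4 + B))
Q(V, q) = (V + q)/(11 + V)
L = 738 (L = 650 - (8 - 1*(-8)**2 + 4*(-8)) = 650 - (8 - 1*64 - 32) = 650 - (8 - 64 - 32) = 650 - 1*(-88) = 650 + 88 = 738)
-599*(Q(K, v) + L) = -599*((33 + 16)/(11 + 33) + 738) = -599*(49/44 + 738) = -599*32521/44 = -19480079/44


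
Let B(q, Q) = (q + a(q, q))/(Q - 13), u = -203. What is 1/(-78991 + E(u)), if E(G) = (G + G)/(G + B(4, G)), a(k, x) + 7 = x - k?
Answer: -14615/1154424233 ≈ -1.2660e-5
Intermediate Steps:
a(k, x) = -7 + x - k (a(k, x) = -7 + (x - k) = -7 + x - k)
B(q, Q) = (-7 + q)/(-13 + Q) (B(q, Q) = (q + (-7 + q - q))/(Q - 13) = (q - 7)/(-13 + Q) = (-7 + q)/(-13 + Q))
E(G) = 2*G/(G - 3/(-13 + G)) (E(G) = (G + G)/(G + (-7 + 4)/(-13 + G)) = (2*G)/(G - 3/(-13 + G)) = 2*G/(G - 3/(-13 + G)))
1/(-78991 + E(u)) = 1/(-78991 + 2*(-203)*(-13 - 203)/(-3 - 203*(-13 - 203))) = 1/(-78991 + 2*(-203)*(-216)/(-3 - 203*(-216))) = 1/(-78991 + 2*(-203)*(-216)/(-3 + 43848)) = 1/(-78991 + 2*(-203)*(-216)/43845) = 1/(-78991 + 2*(-203)*(1/43845)*(-216)) = 1/(-78991 + 29232/14615) = 1/(-1154424233/14615) = -14615/1154424233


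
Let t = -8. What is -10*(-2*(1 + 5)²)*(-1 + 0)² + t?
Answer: 712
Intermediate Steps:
-10*(-2*(1 + 5)²)*(-1 + 0)² + t = -10*(-2*(1 + 5)²)*(-1 + 0)² - 8 = -10*(-2*6²)*(-1)² - 8 = -10*(-2*36) - 8 = -(-720) - 8 = -10*(-72) - 8 = 720 - 8 = 712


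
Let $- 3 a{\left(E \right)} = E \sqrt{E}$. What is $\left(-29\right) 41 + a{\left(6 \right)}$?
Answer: $-1189 - 2 \sqrt{6} \approx -1193.9$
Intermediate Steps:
$a{\left(E \right)} = - \frac{E^{\frac{3}{2}}}{3}$ ($a{\left(E \right)} = - \frac{E \sqrt{E}}{3} = - \frac{E^{\frac{3}{2}}}{3}$)
$\left(-29\right) 41 + a{\left(6 \right)} = \left(-29\right) 41 - \frac{6^{\frac{3}{2}}}{3} = -1189 - \frac{6 \sqrt{6}}{3} = -1189 - 2 \sqrt{6}$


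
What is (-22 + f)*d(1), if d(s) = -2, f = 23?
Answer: -2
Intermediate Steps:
(-22 + f)*d(1) = (-22 + 23)*(-2) = 1*(-2) = -2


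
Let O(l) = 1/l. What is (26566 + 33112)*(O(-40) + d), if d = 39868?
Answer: 47584820241/20 ≈ 2.3792e+9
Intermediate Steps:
(26566 + 33112)*(O(-40) + d) = (26566 + 33112)*(1/(-40) + 39868) = 59678*(-1/40 + 39868) = 59678*(1594719/40) = 47584820241/20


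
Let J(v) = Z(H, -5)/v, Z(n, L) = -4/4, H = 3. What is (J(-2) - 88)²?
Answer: 30625/4 ≈ 7656.3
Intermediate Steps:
Z(n, L) = -1 (Z(n, L) = -4*¼ = -1)
J(v) = -1/v
(J(-2) - 88)² = (-1/(-2) - 88)² = (-1*(-½) - 88)² = (½ - 88)² = (-175/2)² = 30625/4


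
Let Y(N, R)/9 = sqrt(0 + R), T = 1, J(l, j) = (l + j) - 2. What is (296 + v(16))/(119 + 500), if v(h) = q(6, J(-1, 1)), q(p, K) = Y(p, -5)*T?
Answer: 296/619 + 9*I*sqrt(5)/619 ≈ 0.47819 + 0.032511*I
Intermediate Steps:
J(l, j) = -2 + j + l (J(l, j) = (j + l) - 2 = -2 + j + l)
Y(N, R) = 9*sqrt(R) (Y(N, R) = 9*sqrt(0 + R) = 9*sqrt(R))
q(p, K) = 9*I*sqrt(5) (q(p, K) = (9*sqrt(-5))*1 = (9*(I*sqrt(5)))*1 = (9*I*sqrt(5))*1 = 9*I*sqrt(5))
v(h) = 9*I*sqrt(5)
(296 + v(16))/(119 + 500) = (296 + 9*I*sqrt(5))/(119 + 500) = (296 + 9*I*sqrt(5))/619 = (296 + 9*I*sqrt(5))*(1/619) = 296/619 + 9*I*sqrt(5)/619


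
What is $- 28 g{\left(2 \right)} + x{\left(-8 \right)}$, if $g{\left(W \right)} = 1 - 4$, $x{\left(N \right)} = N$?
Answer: $76$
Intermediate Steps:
$g{\left(W \right)} = -3$
$- 28 g{\left(2 \right)} + x{\left(-8 \right)} = \left(-28\right) \left(-3\right) - 8 = 84 - 8 = 76$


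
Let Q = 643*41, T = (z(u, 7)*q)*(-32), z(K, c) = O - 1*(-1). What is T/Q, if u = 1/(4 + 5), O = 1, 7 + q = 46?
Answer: -2496/26363 ≈ -0.094678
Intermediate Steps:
q = 39 (q = -7 + 46 = 39)
u = ⅑ (u = 1/9 = ⅑ ≈ 0.11111)
z(K, c) = 2 (z(K, c) = 1 - 1*(-1) = 1 + 1 = 2)
T = -2496 (T = (2*39)*(-32) = 78*(-32) = -2496)
Q = 26363
T/Q = -2496/26363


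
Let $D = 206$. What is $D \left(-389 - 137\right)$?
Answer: $-108356$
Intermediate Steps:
$D \left(-389 - 137\right) = 206 \left(-389 - 137\right) = 206 \left(-526\right) = -108356$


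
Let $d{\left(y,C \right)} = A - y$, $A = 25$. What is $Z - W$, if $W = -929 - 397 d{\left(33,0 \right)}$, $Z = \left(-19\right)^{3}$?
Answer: $-9106$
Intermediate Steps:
$d{\left(y,C \right)} = 25 - y$
$Z = -6859$
$W = 2247$ ($W = -929 - 397 \left(25 - 33\right) = -929 - -3176 = -929 + 3176 = 2247$)
$Z - W = -6859 - 2247 = -9106$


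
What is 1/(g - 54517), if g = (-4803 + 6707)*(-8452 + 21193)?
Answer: 1/24204347 ≈ 4.1315e-8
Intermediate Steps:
g = 24258864 (g = 1904*12741 = 24258864)
1/(g - 54517) = 1/(24258864 - 54517) = 1/24204347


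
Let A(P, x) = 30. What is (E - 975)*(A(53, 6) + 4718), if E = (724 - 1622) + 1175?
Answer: -3314104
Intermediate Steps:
E = 277 (E = -898 + 1175 = 277)
(E - 975)*(A(53, 6) + 4718) = (277 - 975)*(30 + 4718) = -698*4748 = -3314104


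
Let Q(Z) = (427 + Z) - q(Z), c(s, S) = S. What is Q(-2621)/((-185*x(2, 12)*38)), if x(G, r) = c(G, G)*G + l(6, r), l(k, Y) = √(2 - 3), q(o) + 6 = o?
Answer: -866/59755 + 433*I/119510 ≈ -0.014493 + 0.0036231*I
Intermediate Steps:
q(o) = -6 + o
l(k, Y) = I (l(k, Y) = √(-1) = I)
Q(Z) = 433 (Q(Z) = (427 + Z) - (-6 + Z) = (427 + Z) + (6 - Z) = 433)
x(G, r) = I + G² (x(G, r) = G*G + I = G² + I = I + G²)
Q(-2621)/((-185*x(2, 12)*38)) = 433/((-185*(I + 2²)*38)) = 433/((-185*(I + 4)*38)) = 433/((-185*(4 + I)*38)) = 433/(((-740 - 185*I)*38)) = 433/(-28120 - 7030*I) = 433*((-28120 + 7030*I)/840155300) = 433*(-28120 + 7030*I)/840155300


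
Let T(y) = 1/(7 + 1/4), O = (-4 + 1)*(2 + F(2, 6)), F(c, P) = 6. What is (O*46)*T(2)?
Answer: -4416/29 ≈ -152.28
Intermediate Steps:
O = -24 (O = (-4 + 1)*(2 + 6) = -3*8 = -24)
T(y) = 4/29 (T(y) = 1/(7 + ¼) = 1/(29/4) = 4/29)
(O*46)*T(2) = -24*46*(4/29) = -1104*4/29 = -4416/29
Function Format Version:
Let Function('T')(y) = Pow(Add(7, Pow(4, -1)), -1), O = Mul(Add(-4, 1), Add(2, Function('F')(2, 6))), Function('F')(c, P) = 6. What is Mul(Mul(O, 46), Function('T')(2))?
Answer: Rational(-4416, 29) ≈ -152.28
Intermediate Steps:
O = -24 (O = Mul(Add(-4, 1), Add(2, 6)) = Mul(-3, 8) = -24)
Function('T')(y) = Rational(4, 29) (Function('T')(y) = Pow(Add(7, Rational(1, 4)), -1) = Pow(Rational(29, 4), -1) = Rational(4, 29))
Mul(Mul(O, 46), Function('T')(2)) = Mul(Mul(-24, 46), Rational(4, 29)) = Mul(-1104, Rational(4, 29)) = Rational(-4416, 29)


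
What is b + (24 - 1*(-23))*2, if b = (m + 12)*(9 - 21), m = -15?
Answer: 130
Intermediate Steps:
b = 36 (b = (-15 + 12)*(9 - 21) = -3*(-12) = 36)
b + (24 - 1*(-23))*2 = 36 + (24 - 1*(-23))*2 = 36 + (24 + 23)*2 = 36 + 47*2 = 36 + 94 = 130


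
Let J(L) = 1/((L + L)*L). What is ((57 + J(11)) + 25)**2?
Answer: 393824025/58564 ≈ 6724.7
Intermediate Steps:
J(L) = 1/(2*L**2) (J(L) = 1/(((2*L))*L) = (1/(2*L))/L = 1/(2*L**2))
((57 + J(11)) + 25)**2 = ((57 + (1/2)/11**2) + 25)**2 = ((57 + (1/2)*(1/121)) + 25)**2 = ((57 + 1/242) + 25)**2 = (13795/242 + 25)**2 = (19845/242)**2 = 393824025/58564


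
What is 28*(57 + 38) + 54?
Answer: 2714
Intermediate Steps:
28*(57 + 38) + 54 = 28*95 + 54 = 2660 + 54 = 2714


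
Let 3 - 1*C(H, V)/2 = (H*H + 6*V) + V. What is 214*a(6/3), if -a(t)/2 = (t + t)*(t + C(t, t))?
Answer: 47936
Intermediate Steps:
C(H, V) = 6 - 14*V - 2*H² (C(H, V) = 6 - 2*((H*H + 6*V) + V) = 6 - 2*((H² + 6*V) + V) = 6 - 2*(H² + 7*V) = 6 + (-14*V - 2*H²) = 6 - 14*V - 2*H²)
a(t) = -4*t*(6 - 13*t - 2*t²) (a(t) = -2*(t + t)*(t + (6 - 14*t - 2*t²)) = -2*2*t*(6 - 13*t - 2*t²) = -4*t*(6 - 13*t - 2*t²))
214*a(6/3) = 214*(4*(6/3)*(-6 + 2*(6/3)² + 13*(6/3))) = 214*(4*(6*(⅓))*(-6 + 2*(6*(⅓))² + 13*(6*(⅓)))) = 214*(4*2*(-6 + 2*2² + 13*2)) = 214*(4*2*(-6 + 2*4 + 26)) = 214*(4*2*(-6 + 8 + 26)) = 214*(4*2*28) = 214*224 = 47936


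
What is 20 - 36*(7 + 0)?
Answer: -232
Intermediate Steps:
20 - 36*(7 + 0) = 20 - 36*7 = 20 - 252 = -232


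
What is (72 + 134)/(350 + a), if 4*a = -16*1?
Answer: 103/173 ≈ 0.59538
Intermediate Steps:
a = -4 (a = (-16*1)/4 = (¼)*(-16) = -4)
(72 + 134)/(350 + a) = (72 + 134)/(350 - 4) = 206/346 = 206*(1/346) = 103/173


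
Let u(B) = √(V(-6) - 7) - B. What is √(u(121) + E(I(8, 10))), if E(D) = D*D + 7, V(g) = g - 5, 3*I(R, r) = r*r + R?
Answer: √(1182 + 3*I*√2) ≈ 34.38 + 0.0617*I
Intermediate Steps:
I(R, r) = R/3 + r²/3 (I(R, r) = (r*r + R)/3 = (r² + R)/3 = (R + r²)/3 = R/3 + r²/3)
V(g) = -5 + g
E(D) = 7 + D² (E(D) = D² + 7 = 7 + D²)
u(B) = -B + 3*I*√2 (u(B) = √((-5 - 6) - 7) - B = √(-11 - 7) - B = √(-18) - B = 3*I*√2 - B = -B + 3*I*√2)
√(u(121) + E(I(8, 10))) = √((-1*121 + 3*I*√2) + (7 + ((⅓)*8 + (⅓)*10²)²)) = √((-121 + 3*I*√2) + (7 + (8/3 + (⅓)*100)²)) = √((-121 + 3*I*√2) + (7 + (8/3 + 100/3)²)) = √((-121 + 3*I*√2) + (7 + 36²)) = √((-121 + 3*I*√2) + (7 + 1296)) = √((-121 + 3*I*√2) + 1303) = √(1182 + 3*I*√2)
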